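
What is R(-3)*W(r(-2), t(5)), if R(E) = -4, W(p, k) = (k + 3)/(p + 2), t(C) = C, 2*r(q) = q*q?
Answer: -8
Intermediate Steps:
r(q) = q²/2 (r(q) = (q*q)/2 = q²/2)
W(p, k) = (3 + k)/(2 + p)
R(-3)*W(r(-2), t(5)) = -4*(3 + 5)/(2 + (½)*(-2)²) = -4*8/(2 + (½)*4) = -4*8/(2 + 2) = -4*8/4 = -8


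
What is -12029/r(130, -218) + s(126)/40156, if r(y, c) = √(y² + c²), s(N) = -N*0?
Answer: -12029*√16106/32212 ≈ -47.392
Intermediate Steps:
s(N) = 0 (s(N) = -1*0 = 0)
r(y, c) = √(c² + y²)
-12029/r(130, -218) + s(126)/40156 = -12029/√((-218)² + 130²) + 0/40156 = -12029/√(47524 + 16900) + 0*(1/40156) = -12029*√16106/32212 + 0 = -12029*√16106/32212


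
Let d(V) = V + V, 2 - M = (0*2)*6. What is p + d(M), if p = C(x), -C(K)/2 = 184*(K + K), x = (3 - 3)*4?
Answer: 4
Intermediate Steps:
x = 0 (x = 0*4 = 0)
C(K) = -736*K (C(K) = -368*(K + K) = -368*2*K = -736*K)
p = 0 (p = -736*0 = 0)
M = 2 (M = 2 - 0*2*6 = 2 - 0*6 = 2 - 1*0 = 2 + 0 = 2)
d(V) = 2*V
p + d(M) = 0 + 2*2 = 0 + 4 = 4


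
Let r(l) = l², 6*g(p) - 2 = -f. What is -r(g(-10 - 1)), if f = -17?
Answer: -361/36 ≈ -10.028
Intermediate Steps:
g(p) = 19/6 (g(p) = ⅓ + (-1*(-17))/6 = ⅓ + (⅙)*17 = ⅓ + 17/6 = 19/6)
-r(g(-10 - 1)) = -(19/6)² = -1*361/36 = -361/36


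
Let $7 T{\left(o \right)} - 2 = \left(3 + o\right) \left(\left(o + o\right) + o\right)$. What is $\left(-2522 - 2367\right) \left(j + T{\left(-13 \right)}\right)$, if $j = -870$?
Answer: $3979646$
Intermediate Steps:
$T{\left(o \right)} = \frac{2}{7} + \frac{3 o \left(3 + o\right)}{7}$ ($T{\left(o \right)} = \frac{2}{7} + \frac{\left(3 + o\right) \left(\left(o + o\right) + o\right)}{7} = \frac{2}{7} + \frac{\left(3 + o\right) \left(2 o + o\right)}{7} = \frac{2}{7} + \frac{\left(3 + o\right) 3 o}{7} = \frac{2}{7} + \frac{3 o \left(3 + o\right)}{7}$)
$\left(-2522 - 2367\right) \left(j + T{\left(-13 \right)}\right) = \left(-2522 - 2367\right) \left(-870 + \left(\frac{2}{7} + \frac{3 \left(-13\right)^{2}}{7} + \frac{9}{7} \left(-13\right)\right)\right) = - 4889 \left(-870 + \left(\frac{2}{7} + \frac{3}{7} \cdot 169 - \frac{117}{7}\right)\right) = - 4889 \left(-870 + \left(\frac{2}{7} + \frac{507}{7} - \frac{117}{7}\right)\right) = - 4889 \left(-870 + 56\right) = \left(-4889\right) \left(-814\right) = 3979646$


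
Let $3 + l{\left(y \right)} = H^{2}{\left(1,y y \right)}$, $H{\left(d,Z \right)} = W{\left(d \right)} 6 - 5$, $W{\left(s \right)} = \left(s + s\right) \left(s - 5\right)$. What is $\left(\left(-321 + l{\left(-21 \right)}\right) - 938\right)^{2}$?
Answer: $2393209$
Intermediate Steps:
$W{\left(s \right)} = 2 s \left(-5 + s\right)$
$H{\left(d,Z \right)} = -5 + 12 d \left(-5 + d\right)$ ($H{\left(d,Z \right)} = 2 d \left(-5 + d\right) 6 - 5 = 12 d \left(-5 + d\right) - 5 = -5 + 12 d \left(-5 + d\right)$)
$l{\left(y \right)} = 2806$ ($l{\left(y \right)} = -3 + \left(-5 + 12 \cdot 1 \left(-5 + 1\right)\right)^{2} = -3 + \left(-5 + 12 \cdot 1 \left(-4\right)\right)^{2} = -3 + \left(-5 - 48\right)^{2} = -3 + \left(-53\right)^{2} = -3 + 2809 = 2806$)
$\left(\left(-321 + l{\left(-21 \right)}\right) - 938\right)^{2} = \left(\left(-321 + 2806\right) - 938\right)^{2} = \left(2485 - 938\right)^{2} = 1547^{2} = 2393209$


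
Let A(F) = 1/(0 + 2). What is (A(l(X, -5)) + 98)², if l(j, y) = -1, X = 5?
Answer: 38809/4 ≈ 9702.3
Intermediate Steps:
A(F) = ½ (A(F) = 1/2 = ½)
(A(l(X, -5)) + 98)² = (½ + 98)² = (197/2)² = 38809/4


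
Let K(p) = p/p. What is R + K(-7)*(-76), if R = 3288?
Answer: 3212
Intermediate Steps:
K(p) = 1
R + K(-7)*(-76) = 3288 + 1*(-76) = 3288 - 76 = 3212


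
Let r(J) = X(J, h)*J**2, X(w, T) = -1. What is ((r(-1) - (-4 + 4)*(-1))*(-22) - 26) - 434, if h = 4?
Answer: -438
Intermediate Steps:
r(J) = -J**2
((r(-1) - (-4 + 4)*(-1))*(-22) - 26) - 434 = ((-1*(-1)**2 - (-4 + 4)*(-1))*(-22) - 26) - 434 = ((-1*1 - 0*(-1))*(-22) - 26) - 434 = ((-1 - 1*0)*(-22) - 26) - 434 = ((-1 + 0)*(-22) - 26) - 434 = (-1*(-22) - 26) - 434 = (22 - 26) - 434 = -4 - 434 = -438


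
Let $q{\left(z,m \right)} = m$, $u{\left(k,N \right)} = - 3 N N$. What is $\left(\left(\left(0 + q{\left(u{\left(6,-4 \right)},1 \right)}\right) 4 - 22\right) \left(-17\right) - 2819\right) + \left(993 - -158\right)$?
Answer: $-1362$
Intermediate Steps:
$u{\left(k,N \right)} = - 3 N^{2}$
$\left(\left(\left(0 + q{\left(u{\left(6,-4 \right)},1 \right)}\right) 4 - 22\right) \left(-17\right) - 2819\right) + \left(993 - -158\right) = \left(\left(\left(0 + 1\right) 4 - 22\right) \left(-17\right) - 2819\right) + \left(993 - -158\right) = \left(\left(1 \cdot 4 - 22\right) \left(-17\right) - 2819\right) + \left(993 + 158\right) = \left(\left(4 - 22\right) \left(-17\right) - 2819\right) + 1151 = \left(\left(-18\right) \left(-17\right) - 2819\right) + 1151 = \left(306 - 2819\right) + 1151 = -2513 + 1151 = -1362$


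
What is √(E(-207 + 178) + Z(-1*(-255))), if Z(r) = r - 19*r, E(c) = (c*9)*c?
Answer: 3*√331 ≈ 54.580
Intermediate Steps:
E(c) = 9*c² (E(c) = (9*c)*c = 9*c²)
Z(r) = -18*r
√(E(-207 + 178) + Z(-1*(-255))) = √(9*(-207 + 178)² - (-18)*(-255)) = √(9*(-29)² - 18*255) = √(9*841 - 4590) = √(7569 - 4590) = √2979 = 3*√331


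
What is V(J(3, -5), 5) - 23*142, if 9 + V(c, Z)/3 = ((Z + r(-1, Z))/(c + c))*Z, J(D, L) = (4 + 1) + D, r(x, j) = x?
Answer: -13157/4 ≈ -3289.3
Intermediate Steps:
J(D, L) = 5 + D
V(c, Z) = -27 + 3*Z*(-1 + Z)/(2*c) (V(c, Z) = -27 + 3*(((Z - 1)/(c + c))*Z) = -27 + 3*(((-1 + Z)/((2*c)))*Z) = -27 + 3*(((-1 + Z)*(1/(2*c)))*Z) = -27 + 3*(((-1 + Z)/(2*c))*Z) = -27 + 3*(Z*(-1 + Z)/(2*c)) = -27 + 3*Z*(-1 + Z)/(2*c))
V(J(3, -5), 5) - 23*142 = 3*(5**2 - 1*5 - 18*(5 + 3))/(2*(5 + 3)) - 23*142 = (3/2)*(25 - 5 - 18*8)/8 - 3266 = (3/2)*(1/8)*(25 - 5 - 144) - 3266 = (3/2)*(1/8)*(-124) - 3266 = -93/4 - 3266 = -13157/4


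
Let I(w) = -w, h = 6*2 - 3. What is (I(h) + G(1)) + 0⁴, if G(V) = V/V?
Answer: -8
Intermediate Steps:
h = 9 (h = 12 - 3 = 9)
G(V) = 1
(I(h) + G(1)) + 0⁴ = (-1*9 + 1) + 0⁴ = (-9 + 1) + 0 = -8 + 0 = -8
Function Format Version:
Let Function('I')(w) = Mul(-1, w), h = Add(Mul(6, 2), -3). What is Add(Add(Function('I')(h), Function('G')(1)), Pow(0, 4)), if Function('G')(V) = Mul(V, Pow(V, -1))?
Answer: -8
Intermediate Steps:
h = 9 (h = Add(12, -3) = 9)
Function('G')(V) = 1
Add(Add(Function('I')(h), Function('G')(1)), Pow(0, 4)) = Add(Add(Mul(-1, 9), 1), Pow(0, 4)) = Add(Add(-9, 1), 0) = Add(-8, 0) = -8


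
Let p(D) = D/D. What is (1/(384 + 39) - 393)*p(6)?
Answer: -166238/423 ≈ -393.00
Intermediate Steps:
p(D) = 1
(1/(384 + 39) - 393)*p(6) = (1/(384 + 39) - 393)*1 = (1/423 - 393)*1 = -166238/423*1 = -166238/423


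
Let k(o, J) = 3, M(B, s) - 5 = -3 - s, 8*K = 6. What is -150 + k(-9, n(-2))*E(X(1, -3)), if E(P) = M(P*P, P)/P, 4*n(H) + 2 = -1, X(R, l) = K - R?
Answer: -177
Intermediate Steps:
K = ¾ (K = (⅛)*6 = ¾ ≈ 0.75000)
X(R, l) = ¾ - R
n(H) = -¾ (n(H) = -½ + (¼)*(-1) = -½ - ¼ = -¾)
M(B, s) = 2 - s (M(B, s) = 5 + (-3 - s) = 2 - s)
E(P) = (2 - P)/P
-150 + k(-9, n(-2))*E(X(1, -3)) = -150 + 3*((2 - (¾ - 1*1))/(¾ - 1*1)) = -150 + 3*((2 - (¾ - 1))/(¾ - 1)) = -150 + 3*((2 - 1*(-¼))/(-¼)) = -150 + 3*(-4*(2 + ¼)) = -150 + 3*(-4*9/4) = -150 + 3*(-9) = -150 - 27 = -177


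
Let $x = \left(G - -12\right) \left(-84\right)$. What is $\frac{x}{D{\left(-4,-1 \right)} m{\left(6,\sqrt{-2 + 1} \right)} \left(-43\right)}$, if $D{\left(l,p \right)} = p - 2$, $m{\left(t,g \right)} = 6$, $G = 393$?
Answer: $- \frac{1890}{43} \approx -43.953$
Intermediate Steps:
$D{\left(l,p \right)} = -2 + p$
$x = -34020$ ($x = \left(393 - -12\right) \left(-84\right) = \left(393 + 12\right) \left(-84\right) = 405 \left(-84\right) = -34020$)
$\frac{x}{D{\left(-4,-1 \right)} m{\left(6,\sqrt{-2 + 1} \right)} \left(-43\right)} = - \frac{34020}{\left(-2 - 1\right) 6 \left(-43\right)} = - \frac{34020}{\left(-3\right) 6 \left(-43\right)} = - \frac{34020}{\left(-18\right) \left(-43\right)} = - \frac{34020}{774} = \left(-34020\right) \frac{1}{774} = - \frac{1890}{43}$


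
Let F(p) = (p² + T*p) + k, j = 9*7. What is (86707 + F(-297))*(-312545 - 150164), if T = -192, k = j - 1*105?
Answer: -107301291682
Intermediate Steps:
j = 63
k = -42 (k = 63 - 1*105 = 63 - 105 = -42)
F(p) = -42 + p² - 192*p (F(p) = (p² - 192*p) - 42 = -42 + p² - 192*p)
(86707 + F(-297))*(-312545 - 150164) = (86707 + (-42 + (-297)² - 192*(-297)))*(-312545 - 150164) = (86707 + (-42 + 88209 + 57024))*(-462709) = (86707 + 145191)*(-462709) = 231898*(-462709) = -107301291682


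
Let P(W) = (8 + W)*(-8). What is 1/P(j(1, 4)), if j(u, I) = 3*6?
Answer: -1/208 ≈ -0.0048077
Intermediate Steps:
j(u, I) = 18
P(W) = -64 - 8*W
1/P(j(1, 4)) = 1/(-64 - 8*18) = 1/(-64 - 144) = 1/(-208) = -1/208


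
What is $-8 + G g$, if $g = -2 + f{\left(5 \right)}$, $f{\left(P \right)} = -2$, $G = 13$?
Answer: $-60$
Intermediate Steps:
$g = -4$ ($g = -2 - 2 = -4$)
$-8 + G g = -8 + 13 \left(-4\right) = -8 - 52 = -60$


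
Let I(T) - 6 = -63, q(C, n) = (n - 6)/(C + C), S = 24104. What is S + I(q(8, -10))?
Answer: 24047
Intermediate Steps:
q(C, n) = (-6 + n)/(2*C) (q(C, n) = (-6 + n)/((2*C)) = (-6 + n)*(1/(2*C)) = (-6 + n)/(2*C))
I(T) = -57 (I(T) = 6 - 63 = -57)
S + I(q(8, -10)) = 24104 - 57 = 24047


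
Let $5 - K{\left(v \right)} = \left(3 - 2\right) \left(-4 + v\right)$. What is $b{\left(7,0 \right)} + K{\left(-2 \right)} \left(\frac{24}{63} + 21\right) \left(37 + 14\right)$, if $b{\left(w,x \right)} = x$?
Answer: $\frac{83963}{7} \approx 11995.0$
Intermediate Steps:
$K{\left(v \right)} = 9 - v$ ($K{\left(v \right)} = 5 - \left(3 - 2\right) \left(-4 + v\right) = 5 - 1 \left(-4 + v\right) = 5 - \left(-4 + v\right) = 9 - v$)
$b{\left(7,0 \right)} + K{\left(-2 \right)} \left(\frac{24}{63} + 21\right) \left(37 + 14\right) = 0 + \left(9 - -2\right) \left(\frac{24}{63} + 21\right) \left(37 + 14\right) = 0 + \left(9 + 2\right) \left(24 \cdot \frac{1}{63} + 21\right) 51 = 0 + 11 \left(\frac{8}{21} + 21\right) 51 = 0 + 11 \cdot \frac{449}{21} \cdot 51 = 0 + 11 \cdot \frac{7633}{7} = 0 + \frac{83963}{7} = \frac{83963}{7}$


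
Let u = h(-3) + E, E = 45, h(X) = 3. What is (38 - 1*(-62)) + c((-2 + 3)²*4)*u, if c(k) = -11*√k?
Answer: -956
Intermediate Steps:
u = 48 (u = 3 + 45 = 48)
(38 - 1*(-62)) + c((-2 + 3)²*4)*u = (38 - 1*(-62)) - 11*√4*48 = (38 + 62) - 11*√4*48 = 100 - 11*√(1*4)*48 = 100 - 11*√4*48 = 100 - 11*2*48 = 100 - 22*48 = 100 - 1056 = -956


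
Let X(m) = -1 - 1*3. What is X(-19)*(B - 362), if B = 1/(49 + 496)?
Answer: 789156/545 ≈ 1448.0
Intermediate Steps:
X(m) = -4 (X(m) = -1 - 3 = -4)
B = 1/545 ≈ 0.0018349
X(-19)*(B - 362) = -4*(1/545 - 362) = -4*(-197289/545) = 789156/545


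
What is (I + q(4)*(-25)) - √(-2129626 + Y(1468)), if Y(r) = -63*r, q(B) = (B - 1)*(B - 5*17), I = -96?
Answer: 5979 - I*√2222110 ≈ 5979.0 - 1490.7*I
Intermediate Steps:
q(B) = (-1 + B)*(-85 + B) (q(B) = (-1 + B)*(B - 85) = (-1 + B)*(-85 + B))
(I + q(4)*(-25)) - √(-2129626 + Y(1468)) = (-96 + (85 + 4² - 86*4)*(-25)) - √(-2129626 - 63*1468) = (-96 + (85 + 16 - 344)*(-25)) - √(-2129626 - 92484) = (-96 - 243*(-25)) - √(-2222110) = (-96 + 6075) - I*√2222110 = 5979 - I*√2222110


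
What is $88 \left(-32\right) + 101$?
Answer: $-2715$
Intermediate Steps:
$88 \left(-32\right) + 101 = -2816 + 101 = -2715$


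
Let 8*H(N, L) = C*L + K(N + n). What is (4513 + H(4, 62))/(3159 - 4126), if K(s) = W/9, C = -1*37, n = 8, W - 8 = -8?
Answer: -16905/3868 ≈ -4.3705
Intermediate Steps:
W = 0 (W = 8 - 8 = 0)
C = -37
K(s) = 0 (K(s) = 0/9 = 0*(⅑) = 0)
H(N, L) = -37*L/8 (H(N, L) = (-37*L + 0)/8 = (-37*L)/8 = -37*L/8)
(4513 + H(4, 62))/(3159 - 4126) = (4513 - 37/8*62)/(3159 - 4126) = (4513 - 1147/4)/(-967) = (16905/4)*(-1/967) = -16905/3868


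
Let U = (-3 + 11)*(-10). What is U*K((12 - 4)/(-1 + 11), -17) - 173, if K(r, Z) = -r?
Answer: -109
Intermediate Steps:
U = -80 (U = 8*(-10) = -80)
U*K((12 - 4)/(-1 + 11), -17) - 173 = -(-80)*(12 - 4)/(-1 + 11) - 173 = -(-80)*8/10 - 173 = -(-80)*8*(⅒) - 173 = -(-80)*4/5 - 173 = -80*(-⅘) - 173 = 64 - 173 = -109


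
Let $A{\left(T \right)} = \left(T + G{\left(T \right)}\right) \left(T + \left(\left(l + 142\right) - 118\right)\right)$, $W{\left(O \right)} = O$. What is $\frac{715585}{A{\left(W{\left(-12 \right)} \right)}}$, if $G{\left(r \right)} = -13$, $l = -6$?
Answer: $- \frac{143117}{30} \approx -4770.6$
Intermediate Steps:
$A{\left(T \right)} = \left(-13 + T\right) \left(18 + T\right)$ ($A{\left(T \right)} = \left(T - 13\right) \left(T + \left(\left(-6 + 142\right) - 118\right)\right) = \left(-13 + T\right) \left(T + \left(136 - 118\right)\right) = \left(-13 + T\right) \left(T + 18\right) = \left(-13 + T\right) \left(18 + T\right)$)
$\frac{715585}{A{\left(W{\left(-12 \right)} \right)}} = \frac{715585}{-234 + \left(-12\right)^{2} + 5 \left(-12\right)} = \frac{715585}{-234 + 144 - 60} = \frac{715585}{-150} = 715585 \left(- \frac{1}{150}\right) = - \frac{143117}{30}$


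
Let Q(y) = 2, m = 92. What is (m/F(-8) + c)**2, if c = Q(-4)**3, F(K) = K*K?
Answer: 22801/256 ≈ 89.066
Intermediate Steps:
F(K) = K**2
c = 8 (c = 2**3 = 8)
(m/F(-8) + c)**2 = (92/((-8)**2) + 8)**2 = (92/64 + 8)**2 = (92*(1/64) + 8)**2 = (23/16 + 8)**2 = (151/16)**2 = 22801/256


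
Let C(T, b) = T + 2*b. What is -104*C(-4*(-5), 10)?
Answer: -4160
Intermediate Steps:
-104*C(-4*(-5), 10) = -104*(-4*(-5) + 2*10) = -104*(20 + 20) = -104*40 = -4160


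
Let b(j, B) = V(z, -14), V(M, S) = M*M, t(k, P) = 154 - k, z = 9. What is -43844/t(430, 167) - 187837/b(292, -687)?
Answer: -4024304/1863 ≈ -2160.1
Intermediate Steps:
V(M, S) = M²
b(j, B) = 81 (b(j, B) = 9² = 81)
-43844/t(430, 167) - 187837/b(292, -687) = -43844/(154 - 1*430) - 187837/81 = -43844/(154 - 430) - 187837*1/81 = -43844/(-276) - 187837/81 = -43844*(-1/276) - 187837/81 = 10961/69 - 187837/81 = -4024304/1863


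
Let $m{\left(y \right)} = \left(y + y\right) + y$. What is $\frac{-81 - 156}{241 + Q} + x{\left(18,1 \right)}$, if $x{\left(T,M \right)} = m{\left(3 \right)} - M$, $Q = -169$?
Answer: $\frac{113}{24} \approx 4.7083$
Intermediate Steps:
$m{\left(y \right)} = 3 y$ ($m{\left(y \right)} = 2 y + y = 3 y$)
$x{\left(T,M \right)} = 9 - M$ ($x{\left(T,M \right)} = 3 \cdot 3 - M = 9 - M$)
$\frac{-81 - 156}{241 + Q} + x{\left(18,1 \right)} = \frac{-81 - 156}{241 - 169} + \left(9 - 1\right) = - \frac{237}{72} + \left(9 - 1\right) = \left(-237\right) \frac{1}{72} + 8 = - \frac{79}{24} + 8 = \frac{113}{24}$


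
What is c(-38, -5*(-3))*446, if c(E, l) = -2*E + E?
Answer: 16948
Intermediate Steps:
c(E, l) = -E
c(-38, -5*(-3))*446 = -1*(-38)*446 = 38*446 = 16948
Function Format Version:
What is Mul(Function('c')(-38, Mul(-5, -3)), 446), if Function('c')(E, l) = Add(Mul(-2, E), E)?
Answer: 16948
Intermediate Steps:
Function('c')(E, l) = Mul(-1, E)
Mul(Function('c')(-38, Mul(-5, -3)), 446) = Mul(Mul(-1, -38), 446) = Mul(38, 446) = 16948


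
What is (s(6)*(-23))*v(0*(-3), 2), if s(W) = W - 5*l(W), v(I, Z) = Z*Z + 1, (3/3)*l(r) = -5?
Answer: -3565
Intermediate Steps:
l(r) = -5
v(I, Z) = 1 + Z**2 (v(I, Z) = Z**2 + 1 = 1 + Z**2)
s(W) = 25 + W (s(W) = W - 5*(-5) = W + 25 = 25 + W)
(s(6)*(-23))*v(0*(-3), 2) = ((25 + 6)*(-23))*(1 + 2**2) = (31*(-23))*(1 + 4) = -713*5 = -3565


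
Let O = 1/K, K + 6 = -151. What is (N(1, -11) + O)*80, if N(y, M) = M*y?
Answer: -138240/157 ≈ -880.51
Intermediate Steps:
K = -157 (K = -6 - 151 = -157)
O = -1/157 (O = 1/(-157) = -1/157 ≈ -0.0063694)
(N(1, -11) + O)*80 = (-11*1 - 1/157)*80 = (-11 - 1/157)*80 = -1728/157*80 = -138240/157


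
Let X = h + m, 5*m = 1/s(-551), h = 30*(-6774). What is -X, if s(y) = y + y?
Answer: 1119742201/5510 ≈ 2.0322e+5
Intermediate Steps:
s(y) = 2*y
h = -203220
m = -1/5510 (m = 1/(5*((2*(-551)))) = (⅕)/(-1102) = (⅕)*(-1/1102) = -1/5510 ≈ -0.00018149)
X = -1119742201/5510 (X = -203220 - 1/5510 = -1119742201/5510 ≈ -2.0322e+5)
-X = -1*(-1119742201/5510) = 1119742201/5510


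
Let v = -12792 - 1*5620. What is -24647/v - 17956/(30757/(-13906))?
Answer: 4598163323811/566297884 ≈ 8119.7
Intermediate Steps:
v = -18412 (v = -12792 - 5620 = -18412)
-24647/v - 17956/(30757/(-13906)) = -24647/(-18412) - 17956/(30757/(-13906)) = -24647*(-1/18412) - 17956/(30757*(-1/13906)) = 24647/18412 - 17956/(-30757/13906) = 24647/18412 - 17956*(-13906/30757) = 24647/18412 + 249696136/30757 = 4598163323811/566297884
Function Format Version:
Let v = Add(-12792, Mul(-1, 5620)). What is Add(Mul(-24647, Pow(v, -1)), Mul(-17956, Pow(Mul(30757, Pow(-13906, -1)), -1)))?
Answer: Rational(4598163323811, 566297884) ≈ 8119.7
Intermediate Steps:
v = -18412 (v = Add(-12792, -5620) = -18412)
Add(Mul(-24647, Pow(v, -1)), Mul(-17956, Pow(Mul(30757, Pow(-13906, -1)), -1))) = Add(Mul(-24647, Pow(-18412, -1)), Mul(-17956, Pow(Mul(30757, Pow(-13906, -1)), -1))) = Add(Mul(-24647, Rational(-1, 18412)), Mul(-17956, Pow(Mul(30757, Rational(-1, 13906)), -1))) = Add(Rational(24647, 18412), Mul(-17956, Pow(Rational(-30757, 13906), -1))) = Add(Rational(24647, 18412), Mul(-17956, Rational(-13906, 30757))) = Add(Rational(24647, 18412), Rational(249696136, 30757)) = Rational(4598163323811, 566297884)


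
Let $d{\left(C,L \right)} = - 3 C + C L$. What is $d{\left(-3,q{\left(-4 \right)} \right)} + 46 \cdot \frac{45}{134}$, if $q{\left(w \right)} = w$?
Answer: $\frac{2442}{67} \approx 36.448$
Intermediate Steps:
$d{\left(-3,q{\left(-4 \right)} \right)} + 46 \cdot \frac{45}{134} = - 3 \left(-3 - 4\right) + 46 \cdot \frac{45}{134} = \left(-3\right) \left(-7\right) + 46 \cdot 45 \cdot \frac{1}{134} = 21 + 46 \cdot \frac{45}{134} = 21 + \frac{1035}{67} = \frac{2442}{67}$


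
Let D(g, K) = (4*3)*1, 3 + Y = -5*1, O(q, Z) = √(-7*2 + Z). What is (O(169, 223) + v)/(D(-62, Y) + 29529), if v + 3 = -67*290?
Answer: -19433/29541 + √209/29541 ≈ -0.65734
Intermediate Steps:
v = -19433 (v = -3 - 67*290 = -3 - 19430 = -19433)
O(q, Z) = √(-14 + Z)
Y = -8 (Y = -3 - 5*1 = -3 - 5 = -8)
D(g, K) = 12 (D(g, K) = 12*1 = 12)
(O(169, 223) + v)/(D(-62, Y) + 29529) = (√(-14 + 223) - 19433)/(12 + 29529) = (√209 - 19433)/29541 = (-19433 + √209)*(1/29541) = -19433/29541 + √209/29541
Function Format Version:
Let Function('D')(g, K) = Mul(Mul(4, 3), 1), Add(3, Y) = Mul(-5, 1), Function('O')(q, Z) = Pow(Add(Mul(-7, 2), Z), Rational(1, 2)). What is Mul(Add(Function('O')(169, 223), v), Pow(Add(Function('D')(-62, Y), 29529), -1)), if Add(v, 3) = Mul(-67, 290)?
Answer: Add(Rational(-19433, 29541), Mul(Rational(1, 29541), Pow(209, Rational(1, 2)))) ≈ -0.65734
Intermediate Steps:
v = -19433 (v = Add(-3, Mul(-67, 290)) = Add(-3, -19430) = -19433)
Function('O')(q, Z) = Pow(Add(-14, Z), Rational(1, 2))
Y = -8 (Y = Add(-3, Mul(-5, 1)) = Add(-3, -5) = -8)
Function('D')(g, K) = 12 (Function('D')(g, K) = Mul(12, 1) = 12)
Mul(Add(Function('O')(169, 223), v), Pow(Add(Function('D')(-62, Y), 29529), -1)) = Mul(Add(Pow(Add(-14, 223), Rational(1, 2)), -19433), Pow(Add(12, 29529), -1)) = Mul(Add(Pow(209, Rational(1, 2)), -19433), Pow(29541, -1)) = Mul(Add(-19433, Pow(209, Rational(1, 2))), Rational(1, 29541)) = Add(Rational(-19433, 29541), Mul(Rational(1, 29541), Pow(209, Rational(1, 2))))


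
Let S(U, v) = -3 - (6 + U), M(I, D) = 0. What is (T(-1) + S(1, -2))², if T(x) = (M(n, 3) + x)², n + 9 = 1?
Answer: 81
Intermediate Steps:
n = -8 (n = -9 + 1 = -8)
S(U, v) = -9 - U (S(U, v) = -3 + (-6 - U) = -9 - U)
T(x) = x² (T(x) = (0 + x)² = x²)
(T(-1) + S(1, -2))² = ((-1)² + (-9 - 1*1))² = (1 + (-9 - 1))² = (1 - 10)² = (-9)² = 81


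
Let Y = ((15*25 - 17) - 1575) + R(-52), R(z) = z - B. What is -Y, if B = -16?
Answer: 1253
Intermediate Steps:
R(z) = 16 + z (R(z) = z - 1*(-16) = z + 16 = 16 + z)
Y = -1253 (Y = ((15*25 - 17) - 1575) + (16 - 52) = ((375 - 17) - 1575) - 36 = (358 - 1575) - 36 = -1217 - 36 = -1253)
-Y = -1*(-1253) = 1253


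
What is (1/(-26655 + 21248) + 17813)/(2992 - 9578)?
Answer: -48157445/17805251 ≈ -2.7047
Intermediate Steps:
(1/(-26655 + 21248) + 17813)/(2992 - 9578) = (1/(-5407) + 17813)/(-6586) = (-1/5407 + 17813)*(-1/6586) = (96314890/5407)*(-1/6586) = -48157445/17805251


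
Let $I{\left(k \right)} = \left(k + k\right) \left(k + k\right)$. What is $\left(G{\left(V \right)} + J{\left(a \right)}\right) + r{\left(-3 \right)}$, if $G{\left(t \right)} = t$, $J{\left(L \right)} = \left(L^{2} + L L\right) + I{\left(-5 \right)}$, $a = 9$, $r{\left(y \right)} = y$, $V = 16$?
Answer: $275$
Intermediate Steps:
$I{\left(k \right)} = 4 k^{2}$ ($I{\left(k \right)} = 2 k 2 k = 4 k^{2}$)
$J{\left(L \right)} = 100 + 2 L^{2}$ ($J{\left(L \right)} = \left(L^{2} + L L\right) + 4 \left(-5\right)^{2} = \left(L^{2} + L^{2}\right) + 4 \cdot 25 = 2 L^{2} + 100 = 100 + 2 L^{2}$)
$\left(G{\left(V \right)} + J{\left(a \right)}\right) + r{\left(-3 \right)} = \left(16 + \left(100 + 2 \cdot 9^{2}\right)\right) - 3 = \left(16 + \left(100 + 2 \cdot 81\right)\right) - 3 = \left(16 + \left(100 + 162\right)\right) - 3 = \left(16 + 262\right) - 3 = 278 - 3 = 275$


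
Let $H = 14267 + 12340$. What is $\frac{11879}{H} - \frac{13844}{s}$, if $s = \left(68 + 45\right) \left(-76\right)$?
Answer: $\frac{16798720}{8160747} \approx 2.0585$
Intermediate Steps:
$H = 26607$
$s = -8588$ ($s = 113 \left(-76\right) = -8588$)
$\frac{11879}{H} - \frac{13844}{s} = \frac{11879}{26607} - \frac{13844}{-8588} = 11879 \cdot \frac{1}{26607} - - \frac{3461}{2147} = \frac{1697}{3801} + \frac{3461}{2147} = \frac{16798720}{8160747}$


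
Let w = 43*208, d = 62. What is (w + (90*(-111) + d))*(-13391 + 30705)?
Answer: -17036976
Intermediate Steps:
w = 8944
(w + (90*(-111) + d))*(-13391 + 30705) = (8944 + (90*(-111) + 62))*(-13391 + 30705) = (8944 + (-9990 + 62))*17314 = (8944 - 9928)*17314 = -984*17314 = -17036976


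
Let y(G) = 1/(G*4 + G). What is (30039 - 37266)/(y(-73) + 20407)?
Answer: -2637855/7448554 ≈ -0.35414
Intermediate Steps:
y(G) = 1/(5*G) (y(G) = 1/(4*G + G) = 1/(5*G))
(30039 - 37266)/(y(-73) + 20407) = (30039 - 37266)/((1/5)/(-73) + 20407) = -7227/((1/5)*(-1/73) + 20407) = -7227/(-1/365 + 20407) = -7227/7448554/365 = -7227*365/7448554 = -2637855/7448554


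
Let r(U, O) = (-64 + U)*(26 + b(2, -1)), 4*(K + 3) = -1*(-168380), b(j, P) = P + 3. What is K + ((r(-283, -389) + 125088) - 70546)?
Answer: 86918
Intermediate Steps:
b(j, P) = 3 + P
K = 42092 (K = -3 + (-1*(-168380))/4 = -3 + (¼)*168380 = -3 + 42095 = 42092)
r(U, O) = -1792 + 28*U (r(U, O) = (-64 + U)*(26 + (3 - 1)) = (-64 + U)*(26 + 2) = (-64 + U)*28 = -1792 + 28*U)
K + ((r(-283, -389) + 125088) - 70546) = 42092 + (((-1792 + 28*(-283)) + 125088) - 70546) = 42092 + (((-1792 - 7924) + 125088) - 70546) = 42092 + ((-9716 + 125088) - 70546) = 42092 + (115372 - 70546) = 42092 + 44826 = 86918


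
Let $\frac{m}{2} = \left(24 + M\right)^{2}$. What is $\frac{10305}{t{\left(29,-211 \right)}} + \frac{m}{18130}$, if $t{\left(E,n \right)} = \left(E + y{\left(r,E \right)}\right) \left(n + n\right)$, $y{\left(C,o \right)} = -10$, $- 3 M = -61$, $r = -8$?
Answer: $- \frac{14263327}{13349970} \approx -1.0684$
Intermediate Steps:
$M = \frac{61}{3}$ ($M = \left(- \frac{1}{3}\right) \left(-61\right) = \frac{61}{3} \approx 20.333$)
$m = \frac{35378}{9}$ ($m = 2 \left(24 + \frac{61}{3}\right)^{2} = 2 \left(\frac{133}{3}\right)^{2} = 2 \cdot \frac{17689}{9} = \frac{35378}{9} \approx 3930.9$)
$t{\left(E,n \right)} = 2 n \left(-10 + E\right)$ ($t{\left(E,n \right)} = \left(E - 10\right) \left(n + n\right) = \left(-10 + E\right) 2 n = 2 n \left(-10 + E\right)$)
$\frac{10305}{t{\left(29,-211 \right)}} + \frac{m}{18130} = \frac{10305}{2 \left(-211\right) \left(-10 + 29\right)} + \frac{35378}{9 \cdot 18130} = \frac{10305}{2 \left(-211\right) 19} + \frac{35378}{9} \cdot \frac{1}{18130} = \frac{10305}{-8018} + \frac{361}{1665} = 10305 \left(- \frac{1}{8018}\right) + \frac{361}{1665} = - \frac{10305}{8018} + \frac{361}{1665} = - \frac{14263327}{13349970}$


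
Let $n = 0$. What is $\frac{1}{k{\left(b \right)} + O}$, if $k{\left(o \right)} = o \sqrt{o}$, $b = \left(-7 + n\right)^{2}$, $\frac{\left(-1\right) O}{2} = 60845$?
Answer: $- \frac{1}{121347} \approx -8.2408 \cdot 10^{-6}$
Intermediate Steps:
$O = -121690$ ($O = \left(-2\right) 60845 = -121690$)
$b = 49$ ($b = \left(-7 + 0\right)^{2} = \left(-7\right)^{2} = 49$)
$k{\left(o \right)} = o^{\frac{3}{2}}$
$\frac{1}{k{\left(b \right)} + O} = \frac{1}{49^{\frac{3}{2}} - 121690} = \frac{1}{343 - 121690} = \frac{1}{-121347} = - \frac{1}{121347}$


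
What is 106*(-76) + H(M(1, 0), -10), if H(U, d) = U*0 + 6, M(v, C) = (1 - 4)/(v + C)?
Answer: -8050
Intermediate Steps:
M(v, C) = -3/(C + v)
H(U, d) = 6 (H(U, d) = 0 + 6 = 6)
106*(-76) + H(M(1, 0), -10) = 106*(-76) + 6 = -8056 + 6 = -8050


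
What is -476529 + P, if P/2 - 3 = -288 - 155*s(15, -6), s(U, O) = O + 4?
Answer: -476479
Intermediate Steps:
s(U, O) = 4 + O
P = 50 (P = 6 + 2*(-288 - 155*(4 - 6)) = 6 + 2*(-288 - 155*(-2)) = 6 + 2*(-288 + 310) = 6 + 2*22 = 6 + 44 = 50)
-476529 + P = -476529 + 50 = -476479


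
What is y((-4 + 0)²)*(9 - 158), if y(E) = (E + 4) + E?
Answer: -5364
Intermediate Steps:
y(E) = 4 + 2*E (y(E) = (4 + E) + E = 4 + 2*E)
y((-4 + 0)²)*(9 - 158) = (4 + 2*(-4 + 0)²)*(9 - 158) = (4 + 2*(-4)²)*(-149) = (4 + 2*16)*(-149) = (4 + 32)*(-149) = 36*(-149) = -5364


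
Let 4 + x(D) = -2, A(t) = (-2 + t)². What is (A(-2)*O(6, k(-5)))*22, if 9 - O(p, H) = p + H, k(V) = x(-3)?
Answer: 3168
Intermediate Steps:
x(D) = -6 (x(D) = -4 - 2 = -6)
k(V) = -6
O(p, H) = 9 - H - p (O(p, H) = 9 - (p + H) = 9 - (H + p) = 9 + (-H - p) = 9 - H - p)
(A(-2)*O(6, k(-5)))*22 = ((-2 - 2)²*(9 - 1*(-6) - 1*6))*22 = ((-4)²*(9 + 6 - 6))*22 = (16*9)*22 = 144*22 = 3168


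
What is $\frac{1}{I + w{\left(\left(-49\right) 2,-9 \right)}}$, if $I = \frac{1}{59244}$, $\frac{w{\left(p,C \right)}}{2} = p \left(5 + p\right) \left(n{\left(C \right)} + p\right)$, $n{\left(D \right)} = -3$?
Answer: $- \frac{59244}{109069862831} \approx -5.4317 \cdot 10^{-7}$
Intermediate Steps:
$w{\left(p,C \right)} = 2 p \left(-3 + p\right) \left(5 + p\right)$ ($w{\left(p,C \right)} = 2 p \left(5 + p\right) \left(-3 + p\right) = 2 p \left(-3 + p\right) \left(5 + p\right)$)
$I = \frac{1}{59244} \approx 1.6879 \cdot 10^{-5}$
$\frac{1}{I + w{\left(\left(-49\right) 2,-9 \right)}} = \frac{1}{\frac{1}{59244} + 2 \left(\left(-49\right) 2\right) \left(-15 + \left(\left(-49\right) 2\right)^{2} + 2 \left(\left(-49\right) 2\right)\right)} = \frac{1}{\frac{1}{59244} + 2 \left(-98\right) \left(-15 + \left(-98\right)^{2} + 2 \left(-98\right)\right)} = \frac{1}{\frac{1}{59244} + 2 \left(-98\right) \left(-15 + 9604 - 196\right)} = \frac{1}{\frac{1}{59244} + 2 \left(-98\right) 9393} = \frac{1}{\frac{1}{59244} - 1841028} = \frac{1}{- \frac{109069862831}{59244}} = - \frac{59244}{109069862831}$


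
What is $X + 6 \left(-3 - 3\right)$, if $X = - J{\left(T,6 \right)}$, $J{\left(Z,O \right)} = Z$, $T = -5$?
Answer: $-31$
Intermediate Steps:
$X = 5$ ($X = \left(-1\right) \left(-5\right) = 5$)
$X + 6 \left(-3 - 3\right) = 5 + 6 \left(-3 - 3\right) = 5 + 6 \left(-6\right) = 5 - 36 = -31$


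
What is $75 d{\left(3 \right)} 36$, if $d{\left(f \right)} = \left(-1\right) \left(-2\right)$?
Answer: $5400$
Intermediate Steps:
$d{\left(f \right)} = 2$
$75 d{\left(3 \right)} 36 = 75 \cdot 2 \cdot 36 = 150 \cdot 36 = 5400$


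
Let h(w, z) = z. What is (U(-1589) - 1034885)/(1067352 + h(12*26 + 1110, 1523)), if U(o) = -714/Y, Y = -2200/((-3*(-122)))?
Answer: -569121419/587881250 ≈ -0.96809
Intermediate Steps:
Y = -1100/183 (Y = -2200/366 = -2200*1/366 = -1100/183 ≈ -6.0109)
U(o) = 65331/550 (U(o) = -714/(-1100/183) = -714*(-183/1100) = 65331/550)
(U(-1589) - 1034885)/(1067352 + h(12*26 + 1110, 1523)) = (65331/550 - 1034885)/(1067352 + 1523) = -569121419/550/1068875 = -569121419/550*1/1068875 = -569121419/587881250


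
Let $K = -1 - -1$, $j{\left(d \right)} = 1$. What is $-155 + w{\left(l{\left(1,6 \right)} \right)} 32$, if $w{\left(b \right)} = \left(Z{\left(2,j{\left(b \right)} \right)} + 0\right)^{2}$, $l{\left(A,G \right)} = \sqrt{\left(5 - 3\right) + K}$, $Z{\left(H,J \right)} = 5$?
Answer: $645$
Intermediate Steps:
$K = 0$ ($K = -1 + 1 = 0$)
$l{\left(A,G \right)} = \sqrt{2}$ ($l{\left(A,G \right)} = \sqrt{\left(5 - 3\right) + 0} = \sqrt{2 + 0} = \sqrt{2}$)
$w{\left(b \right)} = 25$ ($w{\left(b \right)} = \left(5 + 0\right)^{2} = 5^{2} = 25$)
$-155 + w{\left(l{\left(1,6 \right)} \right)} 32 = -155 + 25 \cdot 32 = -155 + 800 = 645$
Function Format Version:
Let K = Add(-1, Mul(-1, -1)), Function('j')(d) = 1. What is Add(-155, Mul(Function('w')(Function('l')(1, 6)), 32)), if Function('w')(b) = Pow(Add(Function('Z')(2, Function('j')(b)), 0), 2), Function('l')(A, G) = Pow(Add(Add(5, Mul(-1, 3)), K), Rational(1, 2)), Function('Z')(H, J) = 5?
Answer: 645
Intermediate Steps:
K = 0 (K = Add(-1, 1) = 0)
Function('l')(A, G) = Pow(2, Rational(1, 2)) (Function('l')(A, G) = Pow(Add(Add(5, Mul(-1, 3)), 0), Rational(1, 2)) = Pow(Add(Add(5, -3), 0), Rational(1, 2)) = Pow(Add(2, 0), Rational(1, 2)) = Pow(2, Rational(1, 2)))
Function('w')(b) = 25 (Function('w')(b) = Pow(Add(5, 0), 2) = Pow(5, 2) = 25)
Add(-155, Mul(Function('w')(Function('l')(1, 6)), 32)) = Add(-155, Mul(25, 32)) = Add(-155, 800) = 645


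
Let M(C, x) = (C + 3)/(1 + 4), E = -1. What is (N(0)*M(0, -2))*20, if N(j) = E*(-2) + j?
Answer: 24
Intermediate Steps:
N(j) = 2 + j (N(j) = -1*(-2) + j = 2 + j)
M(C, x) = ⅗ + C/5 (M(C, x) = (3 + C)/5 = (3 + C)*(⅕) = ⅗ + C/5)
(N(0)*M(0, -2))*20 = ((2 + 0)*(⅗ + (⅕)*0))*20 = (2*(⅗ + 0))*20 = (2*(⅗))*20 = (6/5)*20 = 24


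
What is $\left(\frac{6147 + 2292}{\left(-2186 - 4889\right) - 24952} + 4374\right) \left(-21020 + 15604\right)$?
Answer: $- \frac{758660601144}{32027} \approx -2.3688 \cdot 10^{7}$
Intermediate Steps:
$\left(\frac{6147 + 2292}{\left(-2186 - 4889\right) - 24952} + 4374\right) \left(-21020 + 15604\right) = \left(\frac{8439}{-7075 - 24952} + 4374\right) \left(-5416\right) = \left(\frac{8439}{-32027} + 4374\right) \left(-5416\right) = \left(8439 \left(- \frac{1}{32027}\right) + 4374\right) \left(-5416\right) = \left(- \frac{8439}{32027} + 4374\right) \left(-5416\right) = \frac{140077659}{32027} \left(-5416\right) = - \frac{758660601144}{32027}$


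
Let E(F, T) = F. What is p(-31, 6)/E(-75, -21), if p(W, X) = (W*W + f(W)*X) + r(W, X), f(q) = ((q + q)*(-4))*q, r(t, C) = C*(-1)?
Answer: 45173/75 ≈ 602.31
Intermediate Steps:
r(t, C) = -C
f(q) = -8*q² (f(q) = ((2*q)*(-4))*q = (-8*q)*q = -8*q²)
p(W, X) = W² - X - 8*X*W² (p(W, X) = (W*W + (-8*W²)*X) - X = (W² - 8*X*W²) - X = W² - X - 8*X*W²)
p(-31, 6)/E(-75, -21) = ((-31)² - 1*6 - 8*6*(-31)²)/(-75) = (961 - 6 - 8*6*961)*(-1/75) = (961 - 6 - 46128)*(-1/75) = -45173*(-1/75) = 45173/75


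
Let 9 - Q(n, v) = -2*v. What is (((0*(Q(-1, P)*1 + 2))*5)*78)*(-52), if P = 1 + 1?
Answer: 0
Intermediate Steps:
P = 2
Q(n, v) = 9 + 2*v (Q(n, v) = 9 - (-2)*v = 9 + 2*v)
(((0*(Q(-1, P)*1 + 2))*5)*78)*(-52) = (((0*((9 + 2*2)*1 + 2))*5)*78)*(-52) = (((0*((9 + 4)*1 + 2))*5)*78)*(-52) = (((0*(13*1 + 2))*5)*78)*(-52) = (((0*(13 + 2))*5)*78)*(-52) = (((0*15)*5)*78)*(-52) = ((0*5)*78)*(-52) = (0*78)*(-52) = 0*(-52) = 0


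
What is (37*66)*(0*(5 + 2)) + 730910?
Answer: 730910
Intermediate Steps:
(37*66)*(0*(5 + 2)) + 730910 = 2442*(0*7) + 730910 = 2442*0 + 730910 = 0 + 730910 = 730910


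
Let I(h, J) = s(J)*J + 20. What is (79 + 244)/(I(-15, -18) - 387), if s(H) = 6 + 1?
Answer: -19/29 ≈ -0.65517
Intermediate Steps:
s(H) = 7
I(h, J) = 20 + 7*J (I(h, J) = 7*J + 20 = 20 + 7*J)
(79 + 244)/(I(-15, -18) - 387) = (79 + 244)/((20 + 7*(-18)) - 387) = 323/((20 - 126) - 387) = 323/(-106 - 387) = 323/(-493) = 323*(-1/493) = -19/29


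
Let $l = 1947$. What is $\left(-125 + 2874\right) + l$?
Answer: $4696$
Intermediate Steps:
$\left(-125 + 2874\right) + l = \left(-125 + 2874\right) + 1947 = 2749 + 1947 = 4696$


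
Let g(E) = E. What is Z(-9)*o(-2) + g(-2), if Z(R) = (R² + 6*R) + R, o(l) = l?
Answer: -38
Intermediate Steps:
Z(R) = R² + 7*R
Z(-9)*o(-2) + g(-2) = -9*(7 - 9)*(-2) - 2 = -9*(-2)*(-2) - 2 = 18*(-2) - 2 = -36 - 2 = -38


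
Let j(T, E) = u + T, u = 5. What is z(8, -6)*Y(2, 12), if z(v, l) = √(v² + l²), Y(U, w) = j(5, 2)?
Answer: 100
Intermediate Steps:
j(T, E) = 5 + T
Y(U, w) = 10 (Y(U, w) = 5 + 5 = 10)
z(v, l) = √(l² + v²)
z(8, -6)*Y(2, 12) = √((-6)² + 8²)*10 = √(36 + 64)*10 = √100*10 = 10*10 = 100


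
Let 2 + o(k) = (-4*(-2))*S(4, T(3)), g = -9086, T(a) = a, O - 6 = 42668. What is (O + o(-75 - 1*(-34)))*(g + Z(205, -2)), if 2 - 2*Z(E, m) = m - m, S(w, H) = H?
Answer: -387893160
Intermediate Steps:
O = 42674 (O = 6 + 42668 = 42674)
Z(E, m) = 1 (Z(E, m) = 1 - (m - m)/2 = 1 - ½*0 = 1 + 0 = 1)
o(k) = 22 (o(k) = -2 - 4*(-2)*3 = -2 + 8*3 = -2 + 24 = 22)
(O + o(-75 - 1*(-34)))*(g + Z(205, -2)) = (42674 + 22)*(-9086 + 1) = 42696*(-9085) = -387893160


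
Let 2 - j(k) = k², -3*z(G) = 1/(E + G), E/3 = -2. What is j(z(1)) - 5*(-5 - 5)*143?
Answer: 1609199/225 ≈ 7152.0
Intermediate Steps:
E = -6 (E = 3*(-2) = -6)
z(G) = -1/(3*(-6 + G))
j(k) = 2 - k²
j(z(1)) - 5*(-5 - 5)*143 = (2 - (-1/(-18 + 3*1))²) - 5*(-5 - 5)*143 = (2 - (-1/(-18 + 3))²) - 5*(-10)*143 = (2 - (-1/(-15))²) + 50*143 = (2 - (-1*(-1/15))²) + 7150 = (2 - (1/15)²) + 7150 = (2 - 1*1/225) + 7150 = (2 - 1/225) + 7150 = 449/225 + 7150 = 1609199/225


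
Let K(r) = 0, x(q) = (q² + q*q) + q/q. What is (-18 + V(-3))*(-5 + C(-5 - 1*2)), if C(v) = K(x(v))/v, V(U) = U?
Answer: 105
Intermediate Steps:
x(q) = 1 + 2*q² (x(q) = (q² + q²) + 1 = 2*q² + 1 = 1 + 2*q²)
C(v) = 0 (C(v) = 0/v = 0)
(-18 + V(-3))*(-5 + C(-5 - 1*2)) = (-18 - 3)*(-5 + 0) = -21*(-5) = 105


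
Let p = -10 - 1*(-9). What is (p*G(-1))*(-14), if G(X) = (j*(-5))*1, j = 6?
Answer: -420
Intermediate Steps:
p = -1 (p = -10 + 9 = -1)
G(X) = -30 (G(X) = (6*(-5))*1 = -30*1 = -30)
(p*G(-1))*(-14) = -1*(-30)*(-14) = 30*(-14) = -420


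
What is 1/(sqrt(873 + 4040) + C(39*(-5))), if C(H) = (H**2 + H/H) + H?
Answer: 37831/1431179648 - 17*sqrt(17)/1431179648 ≈ 2.6384e-5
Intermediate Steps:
C(H) = 1 + H + H**2 (C(H) = (H**2 + 1) + H = (1 + H**2) + H = 1 + H + H**2)
1/(sqrt(873 + 4040) + C(39*(-5))) = 1/(sqrt(873 + 4040) + (1 + 39*(-5) + (39*(-5))**2)) = 1/(sqrt(4913) + (1 - 195 + (-195)**2)) = 1/(17*sqrt(17) + (1 - 195 + 38025)) = 1/(17*sqrt(17) + 37831) = 1/(37831 + 17*sqrt(17))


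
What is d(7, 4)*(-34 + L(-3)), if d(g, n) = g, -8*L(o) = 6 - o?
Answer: -1967/8 ≈ -245.88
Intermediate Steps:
L(o) = -¾ + o/8 (L(o) = -(6 - o)/8 = -¾ + o/8)
d(7, 4)*(-34 + L(-3)) = 7*(-34 + (-¾ + (⅛)*(-3))) = 7*(-34 + (-¾ - 3/8)) = 7*(-34 - 9/8) = 7*(-281/8) = -1967/8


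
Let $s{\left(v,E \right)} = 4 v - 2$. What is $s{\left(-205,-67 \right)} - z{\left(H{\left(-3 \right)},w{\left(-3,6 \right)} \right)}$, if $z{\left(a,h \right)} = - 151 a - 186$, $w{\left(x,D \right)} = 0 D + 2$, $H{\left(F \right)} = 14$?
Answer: $1478$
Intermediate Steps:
$w{\left(x,D \right)} = 2$ ($w{\left(x,D \right)} = 0 + 2 = 2$)
$z{\left(a,h \right)} = -186 - 151 a$
$s{\left(v,E \right)} = -2 + 4 v$
$s{\left(-205,-67 \right)} - z{\left(H{\left(-3 \right)},w{\left(-3,6 \right)} \right)} = \left(-2 + 4 \left(-205\right)\right) - \left(-186 - 2114\right) = \left(-2 - 820\right) - \left(-186 - 2114\right) = -822 - -2300 = -822 + 2300 = 1478$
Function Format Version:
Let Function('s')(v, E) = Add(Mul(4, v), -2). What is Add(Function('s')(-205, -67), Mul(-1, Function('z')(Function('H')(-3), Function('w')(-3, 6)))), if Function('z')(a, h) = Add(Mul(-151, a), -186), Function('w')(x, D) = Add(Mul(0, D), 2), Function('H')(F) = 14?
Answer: 1478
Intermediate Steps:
Function('w')(x, D) = 2 (Function('w')(x, D) = Add(0, 2) = 2)
Function('z')(a, h) = Add(-186, Mul(-151, a))
Function('s')(v, E) = Add(-2, Mul(4, v))
Add(Function('s')(-205, -67), Mul(-1, Function('z')(Function('H')(-3), Function('w')(-3, 6)))) = Add(Add(-2, Mul(4, -205)), Mul(-1, Add(-186, Mul(-151, 14)))) = Add(Add(-2, -820), Mul(-1, Add(-186, -2114))) = Add(-822, Mul(-1, -2300)) = Add(-822, 2300) = 1478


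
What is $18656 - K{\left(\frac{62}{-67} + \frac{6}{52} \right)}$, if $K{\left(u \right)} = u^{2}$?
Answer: $\frac{56610835063}{3034564} \approx 18655.0$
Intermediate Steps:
$18656 - K{\left(\frac{62}{-67} + \frac{6}{52} \right)} = 18656 - \left(\frac{62}{-67} + \frac{6}{52}\right)^{2} = 18656 - \left(62 \left(- \frac{1}{67}\right) + 6 \cdot \frac{1}{52}\right)^{2} = 18656 - \left(- \frac{62}{67} + \frac{3}{26}\right)^{2} = 18656 - \left(- \frac{1411}{1742}\right)^{2} = 18656 - \frac{1990921}{3034564} = \frac{56610835063}{3034564}$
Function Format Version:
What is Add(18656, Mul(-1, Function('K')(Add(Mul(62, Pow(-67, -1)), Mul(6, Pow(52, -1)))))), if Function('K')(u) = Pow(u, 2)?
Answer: Rational(56610835063, 3034564) ≈ 18655.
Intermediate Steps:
Add(18656, Mul(-1, Function('K')(Add(Mul(62, Pow(-67, -1)), Mul(6, Pow(52, -1)))))) = Add(18656, Mul(-1, Pow(Add(Mul(62, Pow(-67, -1)), Mul(6, Pow(52, -1))), 2))) = Add(18656, Mul(-1, Pow(Add(Mul(62, Rational(-1, 67)), Mul(6, Rational(1, 52))), 2))) = Add(18656, Mul(-1, Pow(Add(Rational(-62, 67), Rational(3, 26)), 2))) = Add(18656, Mul(-1, Pow(Rational(-1411, 1742), 2))) = Add(18656, Mul(-1, Rational(1990921, 3034564))) = Add(18656, Rational(-1990921, 3034564)) = Rational(56610835063, 3034564)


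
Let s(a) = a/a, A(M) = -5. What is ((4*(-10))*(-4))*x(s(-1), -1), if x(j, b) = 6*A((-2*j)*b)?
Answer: -4800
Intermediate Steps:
s(a) = 1
x(j, b) = -30 (x(j, b) = 6*(-5) = -30)
((4*(-10))*(-4))*x(s(-1), -1) = ((4*(-10))*(-4))*(-30) = -40*(-4)*(-30) = 160*(-30) = -4800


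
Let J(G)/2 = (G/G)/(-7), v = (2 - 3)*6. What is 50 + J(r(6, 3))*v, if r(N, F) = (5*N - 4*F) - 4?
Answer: 362/7 ≈ 51.714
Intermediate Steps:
r(N, F) = -4 - 4*F + 5*N (r(N, F) = (-4*F + 5*N) - 4 = -4 - 4*F + 5*N)
v = -6 (v = -1*6 = -6)
J(G) = -2/7 (J(G) = 2*((G/G)/(-7)) = 2*(1*(-⅐)) = 2*(-⅐) = -2/7)
50 + J(r(6, 3))*v = 50 - 2/7*(-6) = 50 + 12/7 = 362/7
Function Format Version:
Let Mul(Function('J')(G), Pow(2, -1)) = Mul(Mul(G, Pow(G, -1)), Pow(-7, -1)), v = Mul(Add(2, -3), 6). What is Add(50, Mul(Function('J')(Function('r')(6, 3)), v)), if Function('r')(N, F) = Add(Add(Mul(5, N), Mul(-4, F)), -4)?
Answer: Rational(362, 7) ≈ 51.714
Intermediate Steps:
Function('r')(N, F) = Add(-4, Mul(-4, F), Mul(5, N)) (Function('r')(N, F) = Add(Add(Mul(-4, F), Mul(5, N)), -4) = Add(-4, Mul(-4, F), Mul(5, N)))
v = -6 (v = Mul(-1, 6) = -6)
Function('J')(G) = Rational(-2, 7) (Function('J')(G) = Mul(2, Mul(Mul(G, Pow(G, -1)), Pow(-7, -1))) = Mul(2, Mul(1, Rational(-1, 7))) = Mul(2, Rational(-1, 7)) = Rational(-2, 7))
Add(50, Mul(Function('J')(Function('r')(6, 3)), v)) = Add(50, Mul(Rational(-2, 7), -6)) = Add(50, Rational(12, 7)) = Rational(362, 7)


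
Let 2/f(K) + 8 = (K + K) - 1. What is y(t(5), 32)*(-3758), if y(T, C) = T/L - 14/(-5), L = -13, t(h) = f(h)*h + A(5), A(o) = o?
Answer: -402106/65 ≈ -6186.3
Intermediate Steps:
f(K) = 2/(-9 + 2*K) (f(K) = 2/(-8 + ((K + K) - 1)) = 2/(-8 + (2*K - 1)) = 2/(-8 + (-1 + 2*K)) = 2/(-9 + 2*K))
t(h) = 5 + 2*h/(-9 + 2*h) (t(h) = (2/(-9 + 2*h))*h + 5 = 2*h/(-9 + 2*h) + 5 = 5 + 2*h/(-9 + 2*h))
y(T, C) = 14/5 - T/13 (y(T, C) = T/(-13) - 14/(-5) = T*(-1/13) - 14*(-⅕) = -T/13 + 14/5 = 14/5 - T/13)
y(t(5), 32)*(-3758) = (14/5 - 3*(-15 + 4*5)/(13*(-9 + 2*5)))*(-3758) = (14/5 - 3*(-15 + 20)/(13*(-9 + 10)))*(-3758) = (14/5 - 3*5/(13*1))*(-3758) = (14/5 - 3*5/13)*(-3758) = (14/5 - 1/13*15)*(-3758) = (14/5 - 15/13)*(-3758) = (107/65)*(-3758) = -402106/65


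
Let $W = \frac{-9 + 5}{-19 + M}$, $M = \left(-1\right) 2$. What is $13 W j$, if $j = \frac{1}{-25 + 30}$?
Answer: $\frac{52}{105} \approx 0.49524$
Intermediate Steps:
$M = -2$
$j = \frac{1}{5} \approx 0.2$
$W = \frac{4}{21}$ ($W = \frac{-9 + 5}{-19 - 2} = - \frac{4}{-21} = \left(-4\right) \left(- \frac{1}{21}\right) = \frac{4}{21} \approx 0.19048$)
$13 W j = 13 \cdot \frac{4}{21} \cdot \frac{1}{5} = \frac{52}{21} \cdot \frac{1}{5} = \frac{52}{105}$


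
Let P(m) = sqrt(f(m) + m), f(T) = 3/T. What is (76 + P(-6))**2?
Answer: (152 + I*sqrt(26))**2/4 ≈ 5769.5 + 387.53*I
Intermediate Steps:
P(m) = sqrt(m + 3/m) (P(m) = sqrt(3/m + m) = sqrt(m + 3/m))
(76 + P(-6))**2 = (76 + sqrt(-6 + 3/(-6)))**2 = (76 + sqrt(-6 + 3*(-1/6)))**2 = (76 + sqrt(-6 - 1/2))**2 = (76 + sqrt(-13/2))**2 = (76 + I*sqrt(26)/2)**2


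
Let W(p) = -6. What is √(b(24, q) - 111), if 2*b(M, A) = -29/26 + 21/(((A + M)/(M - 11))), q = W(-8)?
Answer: I*√158145/39 ≈ 10.197*I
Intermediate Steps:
q = -6
b(M, A) = -29/52 + 21*(-11 + M)/(2*(A + M)) (b(M, A) = (-29/26 + 21/(((A + M)/(M - 11))))/2 = (-29*1/26 + 21/(((A + M)/(-11 + M))))/2 = (-29/26 + 21/(((A + M)/(-11 + M))))/2 = (-29/26 + 21*((-11 + M)/(A + M)))/2 = (-29/26 + 21*(-11 + M)/(A + M))/2 = -29/52 + 21*(-11 + M)/(2*(A + M)))
√(b(24, q) - 111) = √((-6006 - 29*(-6) + 517*24)/(52*(-6 + 24)) - 111) = √((1/52)*(-6006 + 174 + 12408)/18 - 111) = √((1/52)*(1/18)*6576 - 111) = √(274/39 - 111) = √(-4055/39) = I*√158145/39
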